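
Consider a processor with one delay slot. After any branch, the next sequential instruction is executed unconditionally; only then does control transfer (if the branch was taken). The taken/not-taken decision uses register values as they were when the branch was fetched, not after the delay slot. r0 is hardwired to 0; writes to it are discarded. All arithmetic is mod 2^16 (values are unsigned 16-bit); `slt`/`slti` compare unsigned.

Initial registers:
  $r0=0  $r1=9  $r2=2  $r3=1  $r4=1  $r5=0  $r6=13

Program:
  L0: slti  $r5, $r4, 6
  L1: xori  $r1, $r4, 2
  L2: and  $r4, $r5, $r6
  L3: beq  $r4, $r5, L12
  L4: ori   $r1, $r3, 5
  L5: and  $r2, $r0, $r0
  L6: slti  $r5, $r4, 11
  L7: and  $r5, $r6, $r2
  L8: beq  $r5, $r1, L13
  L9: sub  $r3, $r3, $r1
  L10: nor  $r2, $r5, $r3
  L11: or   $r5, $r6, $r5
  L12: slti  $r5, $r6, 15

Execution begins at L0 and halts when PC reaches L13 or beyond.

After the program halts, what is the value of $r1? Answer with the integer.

PC=0  slti  $r5, $r4, 6      | $r0=0 $r1=9 $r2=2 $r3=1 $r4=1 $r5=1 $r6=13
PC=1  xori  $r1, $r4, 2      | $r0=0 $r1=3 $r2=2 $r3=1 $r4=1 $r5=1 $r6=13
PC=2  and  $r4, $r5, $r6     | $r0=0 $r1=3 $r2=2 $r3=1 $r4=1 $r5=1 $r6=13
PC=3  beq  $r4, $r5, L12     | $r0=0 $r1=3 $r2=2 $r3=1 $r4=1 $r5=1 $r6=13  [TAKEN]
PC=4  ori   $r1, $r3, 5      | $r0=0 $r1=5 $r2=2 $r3=1 $r4=1 $r5=1 $r6=13
PC=12 slti  $r5, $r6, 15     | $r0=0 $r1=5 $r2=2 $r3=1 $r4=1 $r5=1 $r6=13

5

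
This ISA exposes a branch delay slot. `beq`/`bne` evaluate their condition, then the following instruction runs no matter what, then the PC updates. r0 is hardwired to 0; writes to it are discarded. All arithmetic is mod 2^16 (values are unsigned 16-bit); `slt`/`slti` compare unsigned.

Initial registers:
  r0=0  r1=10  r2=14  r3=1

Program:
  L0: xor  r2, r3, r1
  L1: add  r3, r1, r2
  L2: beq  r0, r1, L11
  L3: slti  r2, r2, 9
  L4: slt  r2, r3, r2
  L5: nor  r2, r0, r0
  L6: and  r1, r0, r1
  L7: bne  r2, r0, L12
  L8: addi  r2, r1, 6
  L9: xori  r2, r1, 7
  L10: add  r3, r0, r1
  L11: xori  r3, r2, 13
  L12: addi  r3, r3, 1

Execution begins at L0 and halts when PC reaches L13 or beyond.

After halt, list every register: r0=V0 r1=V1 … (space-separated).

  step pc=0: xor  r2, r3, r1  regs=(0,10,11,1)
  step pc=1: add  r3, r1, r2  regs=(0,10,11,21)
  step pc=2: beq  r0, r1, L11  cond=F  regs=(0,10,11,21)
  step pc=3: slti  r2, r2, 9  regs=(0,10,0,21)
  step pc=4: slt  r2, r3, r2  regs=(0,10,0,21)
  step pc=5: nor  r2, r0, r0  regs=(0,10,65535,21)
  step pc=6: and  r1, r0, r1  regs=(0,0,65535,21)
  step pc=7: bne  r2, r0, L12  cond=T  regs=(0,0,65535,21)
  step pc=8: addi  r2, r1, 6  regs=(0,0,6,21)
  step pc=12: addi  r3, r3, 1  regs=(0,0,6,22)

r0=0 r1=0 r2=6 r3=22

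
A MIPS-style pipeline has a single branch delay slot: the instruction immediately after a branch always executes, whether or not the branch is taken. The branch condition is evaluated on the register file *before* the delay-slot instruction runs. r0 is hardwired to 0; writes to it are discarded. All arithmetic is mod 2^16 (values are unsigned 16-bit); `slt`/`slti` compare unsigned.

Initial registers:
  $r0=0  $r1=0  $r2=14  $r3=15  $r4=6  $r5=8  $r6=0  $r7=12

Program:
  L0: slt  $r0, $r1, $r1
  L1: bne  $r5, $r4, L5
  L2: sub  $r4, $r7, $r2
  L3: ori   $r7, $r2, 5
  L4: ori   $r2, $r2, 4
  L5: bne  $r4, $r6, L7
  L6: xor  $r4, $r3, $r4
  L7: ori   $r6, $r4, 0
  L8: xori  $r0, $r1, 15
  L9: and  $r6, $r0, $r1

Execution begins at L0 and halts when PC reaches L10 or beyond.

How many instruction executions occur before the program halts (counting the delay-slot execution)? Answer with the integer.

PC=0  slt  $r0, $r1, $r1     | $r0=0 $r1=0 $r2=14 $r3=15 $r4=6 $r5=8 $r6=0 $r7=12
PC=1  bne  $r5, $r4, L5      | $r0=0 $r1=0 $r2=14 $r3=15 $r4=6 $r5=8 $r6=0 $r7=12  [TAKEN]
PC=2  sub  $r4, $r7, $r2     | $r0=0 $r1=0 $r2=14 $r3=15 $r4=65534 $r5=8 $r6=0 $r7=12
PC=5  bne  $r4, $r6, L7      | $r0=0 $r1=0 $r2=14 $r3=15 $r4=65534 $r5=8 $r6=0 $r7=12  [TAKEN]
PC=6  xor  $r4, $r3, $r4     | $r0=0 $r1=0 $r2=14 $r3=15 $r4=65521 $r5=8 $r6=0 $r7=12
PC=7  ori   $r6, $r4, 0      | $r0=0 $r1=0 $r2=14 $r3=15 $r4=65521 $r5=8 $r6=65521 $r7=12
PC=8  xori  $r0, $r1, 15     | $r0=0 $r1=0 $r2=14 $r3=15 $r4=65521 $r5=8 $r6=65521 $r7=12
PC=9  and  $r6, $r0, $r1     | $r0=0 $r1=0 $r2=14 $r3=15 $r4=65521 $r5=8 $r6=0 $r7=12

8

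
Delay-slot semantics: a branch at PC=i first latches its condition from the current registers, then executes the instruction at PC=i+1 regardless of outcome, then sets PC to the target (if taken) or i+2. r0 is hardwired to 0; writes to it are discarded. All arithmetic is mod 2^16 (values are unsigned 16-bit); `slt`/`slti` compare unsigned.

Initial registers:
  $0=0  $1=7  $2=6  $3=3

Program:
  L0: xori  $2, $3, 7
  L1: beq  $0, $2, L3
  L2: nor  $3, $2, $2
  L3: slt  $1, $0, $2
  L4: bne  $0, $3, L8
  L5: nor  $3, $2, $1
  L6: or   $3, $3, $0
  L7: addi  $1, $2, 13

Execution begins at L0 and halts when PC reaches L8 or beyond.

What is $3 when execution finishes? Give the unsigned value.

PC=0  xori  $2, $3, 7        | $0=0 $1=7 $2=4 $3=3
PC=1  beq  $0, $2, L3        | $0=0 $1=7 $2=4 $3=3  [not taken]
PC=2  nor  $3, $2, $2        | $0=0 $1=7 $2=4 $3=65531
PC=3  slt  $1, $0, $2        | $0=0 $1=1 $2=4 $3=65531
PC=4  bne  $0, $3, L8        | $0=0 $1=1 $2=4 $3=65531  [TAKEN]
PC=5  nor  $3, $2, $1        | $0=0 $1=1 $2=4 $3=65530

65530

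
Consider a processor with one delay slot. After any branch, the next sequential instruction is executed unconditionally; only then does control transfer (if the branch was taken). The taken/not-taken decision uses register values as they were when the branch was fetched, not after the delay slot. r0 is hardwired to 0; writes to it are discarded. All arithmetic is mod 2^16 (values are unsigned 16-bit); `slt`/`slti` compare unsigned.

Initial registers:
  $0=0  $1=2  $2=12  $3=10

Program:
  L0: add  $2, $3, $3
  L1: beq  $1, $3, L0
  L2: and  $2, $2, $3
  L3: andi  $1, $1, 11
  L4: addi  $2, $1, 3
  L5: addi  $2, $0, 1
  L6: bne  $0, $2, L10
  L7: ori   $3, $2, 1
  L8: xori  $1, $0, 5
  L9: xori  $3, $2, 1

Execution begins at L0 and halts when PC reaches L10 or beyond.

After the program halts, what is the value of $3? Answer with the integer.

1

PC=0  add  $2, $3, $3        | $0=0 $1=2 $2=20 $3=10
PC=1  beq  $1, $3, L0        | $0=0 $1=2 $2=20 $3=10  [not taken]
PC=2  and  $2, $2, $3        | $0=0 $1=2 $2=0 $3=10
PC=3  andi  $1, $1, 11       | $0=0 $1=2 $2=0 $3=10
PC=4  addi  $2, $1, 3        | $0=0 $1=2 $2=5 $3=10
PC=5  addi  $2, $0, 1        | $0=0 $1=2 $2=1 $3=10
PC=6  bne  $0, $2, L10       | $0=0 $1=2 $2=1 $3=10  [TAKEN]
PC=7  ori   $3, $2, 1        | $0=0 $1=2 $2=1 $3=1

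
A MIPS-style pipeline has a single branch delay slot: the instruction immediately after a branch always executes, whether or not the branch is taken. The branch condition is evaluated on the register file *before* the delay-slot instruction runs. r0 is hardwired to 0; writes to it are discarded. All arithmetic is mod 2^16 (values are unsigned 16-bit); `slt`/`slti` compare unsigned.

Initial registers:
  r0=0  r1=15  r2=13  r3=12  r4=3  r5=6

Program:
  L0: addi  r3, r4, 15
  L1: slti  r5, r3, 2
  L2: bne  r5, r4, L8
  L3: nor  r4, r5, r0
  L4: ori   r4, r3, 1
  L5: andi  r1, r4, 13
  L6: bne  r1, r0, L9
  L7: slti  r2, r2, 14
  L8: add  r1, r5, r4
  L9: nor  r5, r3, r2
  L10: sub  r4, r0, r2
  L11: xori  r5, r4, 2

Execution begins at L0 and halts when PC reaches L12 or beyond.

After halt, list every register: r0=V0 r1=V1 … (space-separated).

r0=0 r1=65535 r2=13 r3=18 r4=65523 r5=65521

[0] addi  r3, r4, 15  →  {r0:0, r1:15, r2:13, r3:18, r4:3, r5:6}
[1] slti  r5, r3, 2  →  {r0:0, r1:15, r2:13, r3:18, r4:3, r5:0}
[2] bne  r5, r4, L8  →  {r0:0, r1:15, r2:13, r3:18, r4:3, r5:0}  ⟨branch taken⟩
[3] nor  r4, r5, r0  →  {r0:0, r1:15, r2:13, r3:18, r4:65535, r5:0}
[8] add  r1, r5, r4  →  {r0:0, r1:65535, r2:13, r3:18, r4:65535, r5:0}
[9] nor  r5, r3, r2  →  {r0:0, r1:65535, r2:13, r3:18, r4:65535, r5:65504}
[10] sub  r4, r0, r2  →  {r0:0, r1:65535, r2:13, r3:18, r4:65523, r5:65504}
[11] xori  r5, r4, 2  →  {r0:0, r1:65535, r2:13, r3:18, r4:65523, r5:65521}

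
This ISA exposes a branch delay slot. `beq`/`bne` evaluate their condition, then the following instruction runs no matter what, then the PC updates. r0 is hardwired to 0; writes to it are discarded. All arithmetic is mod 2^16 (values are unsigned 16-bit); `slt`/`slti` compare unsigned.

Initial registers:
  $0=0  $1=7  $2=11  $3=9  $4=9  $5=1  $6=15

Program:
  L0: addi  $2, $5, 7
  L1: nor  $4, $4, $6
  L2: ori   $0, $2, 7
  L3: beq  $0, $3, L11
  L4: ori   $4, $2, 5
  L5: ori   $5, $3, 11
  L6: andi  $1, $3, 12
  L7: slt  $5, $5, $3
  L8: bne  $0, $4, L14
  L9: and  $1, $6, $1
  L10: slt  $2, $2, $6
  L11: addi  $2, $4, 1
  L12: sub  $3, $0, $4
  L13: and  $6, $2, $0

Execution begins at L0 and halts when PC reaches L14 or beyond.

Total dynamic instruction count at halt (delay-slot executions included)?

10

  step pc=0: addi  $2, $5, 7  regs=(0,7,8,9,9,1,15)
  step pc=1: nor  $4, $4, $6  regs=(0,7,8,9,65520,1,15)
  step pc=2: ori   $0, $2, 7  regs=(0,7,8,9,65520,1,15)
  step pc=3: beq  $0, $3, L11  cond=F  regs=(0,7,8,9,65520,1,15)
  step pc=4: ori   $4, $2, 5  regs=(0,7,8,9,13,1,15)
  step pc=5: ori   $5, $3, 11  regs=(0,7,8,9,13,11,15)
  step pc=6: andi  $1, $3, 12  regs=(0,8,8,9,13,11,15)
  step pc=7: slt  $5, $5, $3  regs=(0,8,8,9,13,0,15)
  step pc=8: bne  $0, $4, L14  cond=T  regs=(0,8,8,9,13,0,15)
  step pc=9: and  $1, $6, $1  regs=(0,8,8,9,13,0,15)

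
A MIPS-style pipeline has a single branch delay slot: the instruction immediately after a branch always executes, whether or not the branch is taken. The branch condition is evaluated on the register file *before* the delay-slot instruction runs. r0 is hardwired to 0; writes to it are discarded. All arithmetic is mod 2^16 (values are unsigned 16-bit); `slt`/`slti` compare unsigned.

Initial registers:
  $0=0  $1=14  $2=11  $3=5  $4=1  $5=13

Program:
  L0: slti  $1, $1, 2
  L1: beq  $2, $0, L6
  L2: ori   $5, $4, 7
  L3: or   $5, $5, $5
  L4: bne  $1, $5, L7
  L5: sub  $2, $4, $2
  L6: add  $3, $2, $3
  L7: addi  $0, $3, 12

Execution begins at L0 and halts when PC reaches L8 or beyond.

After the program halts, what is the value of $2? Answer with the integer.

65526

#0 slti  $1, $1, 2 ; 0/0/11/5/1/13
#1 beq  $2, $0, L6 ; 0/0/11/5/1/13 ; →fallthru
#2 ori   $5, $4, 7 ; 0/0/11/5/1/7
#3 or   $5, $5, $5 ; 0/0/11/5/1/7
#4 bne  $1, $5, L7 ; 0/0/11/5/1/7 ; →target
#5 sub  $2, $4, $2 ; 0/0/65526/5/1/7
#7 addi  $0, $3, 12 ; 0/0/65526/5/1/7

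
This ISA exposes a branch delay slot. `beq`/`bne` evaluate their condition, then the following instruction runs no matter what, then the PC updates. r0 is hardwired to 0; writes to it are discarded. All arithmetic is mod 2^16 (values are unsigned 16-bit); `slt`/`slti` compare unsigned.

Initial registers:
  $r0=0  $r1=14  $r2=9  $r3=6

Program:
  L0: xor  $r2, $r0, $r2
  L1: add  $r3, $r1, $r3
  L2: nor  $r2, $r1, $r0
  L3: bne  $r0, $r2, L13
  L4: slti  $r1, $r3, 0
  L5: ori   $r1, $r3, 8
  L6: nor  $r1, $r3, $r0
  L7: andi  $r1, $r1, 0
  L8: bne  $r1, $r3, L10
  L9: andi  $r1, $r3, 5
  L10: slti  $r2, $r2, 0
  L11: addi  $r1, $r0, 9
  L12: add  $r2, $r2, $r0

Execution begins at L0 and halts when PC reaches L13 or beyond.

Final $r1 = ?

0

PC=0  xor  $r2, $r0, $r2     | $r0=0 $r1=14 $r2=9 $r3=6
PC=1  add  $r3, $r1, $r3     | $r0=0 $r1=14 $r2=9 $r3=20
PC=2  nor  $r2, $r1, $r0     | $r0=0 $r1=14 $r2=65521 $r3=20
PC=3  bne  $r0, $r2, L13     | $r0=0 $r1=14 $r2=65521 $r3=20  [TAKEN]
PC=4  slti  $r1, $r3, 0      | $r0=0 $r1=0 $r2=65521 $r3=20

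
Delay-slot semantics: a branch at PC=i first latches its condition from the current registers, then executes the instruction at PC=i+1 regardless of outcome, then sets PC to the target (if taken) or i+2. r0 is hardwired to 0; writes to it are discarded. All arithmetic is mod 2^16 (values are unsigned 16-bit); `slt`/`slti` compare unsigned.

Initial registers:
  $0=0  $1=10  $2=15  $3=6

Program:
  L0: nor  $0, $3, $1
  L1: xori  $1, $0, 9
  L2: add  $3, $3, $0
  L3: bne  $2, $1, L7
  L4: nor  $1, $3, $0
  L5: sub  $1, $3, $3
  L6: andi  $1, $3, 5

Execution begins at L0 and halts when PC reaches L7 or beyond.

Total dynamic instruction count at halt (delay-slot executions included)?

  step pc=0: nor  $0, $3, $1  regs=(0,10,15,6)
  step pc=1: xori  $1, $0, 9  regs=(0,9,15,6)
  step pc=2: add  $3, $3, $0  regs=(0,9,15,6)
  step pc=3: bne  $2, $1, L7  cond=T  regs=(0,9,15,6)
  step pc=4: nor  $1, $3, $0  regs=(0,65529,15,6)

5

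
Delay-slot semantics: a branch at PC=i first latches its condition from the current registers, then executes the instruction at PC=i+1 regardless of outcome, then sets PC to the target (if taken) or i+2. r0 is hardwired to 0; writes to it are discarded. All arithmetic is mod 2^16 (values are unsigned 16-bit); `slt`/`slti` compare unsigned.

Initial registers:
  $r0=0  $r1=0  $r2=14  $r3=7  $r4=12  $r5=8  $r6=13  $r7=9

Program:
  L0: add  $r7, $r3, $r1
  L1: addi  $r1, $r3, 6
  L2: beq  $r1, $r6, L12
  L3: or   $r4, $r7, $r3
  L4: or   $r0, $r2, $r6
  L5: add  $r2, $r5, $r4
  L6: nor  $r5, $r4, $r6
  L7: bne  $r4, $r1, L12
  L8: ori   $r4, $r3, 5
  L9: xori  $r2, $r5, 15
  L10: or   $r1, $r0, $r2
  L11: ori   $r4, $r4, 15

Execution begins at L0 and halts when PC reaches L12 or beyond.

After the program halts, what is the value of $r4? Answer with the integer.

7

  step pc=0: add  $r7, $r3, $r1  regs=(0,0,14,7,12,8,13,7)
  step pc=1: addi  $r1, $r3, 6  regs=(0,13,14,7,12,8,13,7)
  step pc=2: beq  $r1, $r6, L12  cond=T  regs=(0,13,14,7,12,8,13,7)
  step pc=3: or   $r4, $r7, $r3  regs=(0,13,14,7,7,8,13,7)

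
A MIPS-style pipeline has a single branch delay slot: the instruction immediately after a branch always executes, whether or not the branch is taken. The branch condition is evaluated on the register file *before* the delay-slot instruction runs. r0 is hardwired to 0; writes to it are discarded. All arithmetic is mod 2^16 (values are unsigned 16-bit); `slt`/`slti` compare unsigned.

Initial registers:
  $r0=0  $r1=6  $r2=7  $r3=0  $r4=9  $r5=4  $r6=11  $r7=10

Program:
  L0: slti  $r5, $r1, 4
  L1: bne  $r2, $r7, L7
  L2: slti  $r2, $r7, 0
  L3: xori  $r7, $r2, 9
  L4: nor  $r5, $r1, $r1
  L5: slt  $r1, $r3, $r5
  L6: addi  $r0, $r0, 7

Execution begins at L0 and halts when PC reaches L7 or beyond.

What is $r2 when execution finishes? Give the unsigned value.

0

  step pc=0: slti  $r5, $r1, 4  regs=(0,6,7,0,9,0,11,10)
  step pc=1: bne  $r2, $r7, L7  cond=T  regs=(0,6,7,0,9,0,11,10)
  step pc=2: slti  $r2, $r7, 0  regs=(0,6,0,0,9,0,11,10)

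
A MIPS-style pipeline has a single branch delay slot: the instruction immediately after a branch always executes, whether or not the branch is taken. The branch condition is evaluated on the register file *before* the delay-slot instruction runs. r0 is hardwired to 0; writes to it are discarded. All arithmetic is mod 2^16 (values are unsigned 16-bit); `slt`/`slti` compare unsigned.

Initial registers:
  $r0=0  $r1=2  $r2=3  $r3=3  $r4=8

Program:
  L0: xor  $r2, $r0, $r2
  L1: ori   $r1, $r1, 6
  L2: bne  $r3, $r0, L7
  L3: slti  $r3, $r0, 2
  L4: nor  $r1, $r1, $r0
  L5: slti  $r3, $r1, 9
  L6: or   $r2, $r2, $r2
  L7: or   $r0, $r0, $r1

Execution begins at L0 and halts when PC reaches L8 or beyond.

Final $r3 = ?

[0] xor  $r2, $r0, $r2  →  {$r0:0, $r1:2, $r2:3, $r3:3, $r4:8}
[1] ori   $r1, $r1, 6  →  {$r0:0, $r1:6, $r2:3, $r3:3, $r4:8}
[2] bne  $r3, $r0, L7  →  {$r0:0, $r1:6, $r2:3, $r3:3, $r4:8}  ⟨branch taken⟩
[3] slti  $r3, $r0, 2  →  {$r0:0, $r1:6, $r2:3, $r3:1, $r4:8}
[7] or   $r0, $r0, $r1  →  {$r0:0, $r1:6, $r2:3, $r3:1, $r4:8}

1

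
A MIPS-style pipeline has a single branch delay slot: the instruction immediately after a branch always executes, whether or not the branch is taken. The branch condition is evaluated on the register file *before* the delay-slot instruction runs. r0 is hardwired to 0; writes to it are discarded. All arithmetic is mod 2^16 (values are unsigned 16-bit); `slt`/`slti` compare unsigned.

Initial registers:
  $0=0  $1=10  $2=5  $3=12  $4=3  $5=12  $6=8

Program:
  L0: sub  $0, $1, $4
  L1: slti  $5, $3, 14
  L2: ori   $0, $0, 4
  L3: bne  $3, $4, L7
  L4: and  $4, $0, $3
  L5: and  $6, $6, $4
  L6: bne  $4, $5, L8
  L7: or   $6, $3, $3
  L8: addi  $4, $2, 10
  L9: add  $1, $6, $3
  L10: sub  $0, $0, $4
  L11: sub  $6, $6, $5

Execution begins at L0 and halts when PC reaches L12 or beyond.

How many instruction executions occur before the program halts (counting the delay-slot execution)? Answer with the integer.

10

[0] sub  $0, $1, $4  →  {$0:0, $1:10, $2:5, $3:12, $4:3, $5:12, $6:8}
[1] slti  $5, $3, 14  →  {$0:0, $1:10, $2:5, $3:12, $4:3, $5:1, $6:8}
[2] ori   $0, $0, 4  →  {$0:0, $1:10, $2:5, $3:12, $4:3, $5:1, $6:8}
[3] bne  $3, $4, L7  →  {$0:0, $1:10, $2:5, $3:12, $4:3, $5:1, $6:8}  ⟨branch taken⟩
[4] and  $4, $0, $3  →  {$0:0, $1:10, $2:5, $3:12, $4:0, $5:1, $6:8}
[7] or   $6, $3, $3  →  {$0:0, $1:10, $2:5, $3:12, $4:0, $5:1, $6:12}
[8] addi  $4, $2, 10  →  {$0:0, $1:10, $2:5, $3:12, $4:15, $5:1, $6:12}
[9] add  $1, $6, $3  →  {$0:0, $1:24, $2:5, $3:12, $4:15, $5:1, $6:12}
[10] sub  $0, $0, $4  →  {$0:0, $1:24, $2:5, $3:12, $4:15, $5:1, $6:12}
[11] sub  $6, $6, $5  →  {$0:0, $1:24, $2:5, $3:12, $4:15, $5:1, $6:11}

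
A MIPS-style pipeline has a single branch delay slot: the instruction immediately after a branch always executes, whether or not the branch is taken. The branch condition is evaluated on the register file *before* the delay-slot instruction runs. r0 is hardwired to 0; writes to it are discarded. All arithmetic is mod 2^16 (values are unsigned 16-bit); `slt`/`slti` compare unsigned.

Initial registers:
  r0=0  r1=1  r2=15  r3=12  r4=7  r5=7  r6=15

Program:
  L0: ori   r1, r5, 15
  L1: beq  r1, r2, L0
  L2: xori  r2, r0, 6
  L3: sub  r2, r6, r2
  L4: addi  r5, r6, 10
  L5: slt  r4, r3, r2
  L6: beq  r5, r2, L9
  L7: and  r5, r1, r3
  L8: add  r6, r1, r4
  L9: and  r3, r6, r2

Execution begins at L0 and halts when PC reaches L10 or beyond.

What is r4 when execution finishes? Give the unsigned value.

0

[0] ori   r1, r5, 15  →  {r0:0, r1:15, r2:15, r3:12, r4:7, r5:7, r6:15}
[1] beq  r1, r2, L0  →  {r0:0, r1:15, r2:15, r3:12, r4:7, r5:7, r6:15}  ⟨branch taken⟩
[2] xori  r2, r0, 6  →  {r0:0, r1:15, r2:6, r3:12, r4:7, r5:7, r6:15}
[0] ori   r1, r5, 15  →  {r0:0, r1:15, r2:6, r3:12, r4:7, r5:7, r6:15}
[1] beq  r1, r2, L0  →  {r0:0, r1:15, r2:6, r3:12, r4:7, r5:7, r6:15}  ⟨branch fallthrough⟩
[2] xori  r2, r0, 6  →  {r0:0, r1:15, r2:6, r3:12, r4:7, r5:7, r6:15}
[3] sub  r2, r6, r2  →  {r0:0, r1:15, r2:9, r3:12, r4:7, r5:7, r6:15}
[4] addi  r5, r6, 10  →  {r0:0, r1:15, r2:9, r3:12, r4:7, r5:25, r6:15}
[5] slt  r4, r3, r2  →  {r0:0, r1:15, r2:9, r3:12, r4:0, r5:25, r6:15}
[6] beq  r5, r2, L9  →  {r0:0, r1:15, r2:9, r3:12, r4:0, r5:25, r6:15}  ⟨branch fallthrough⟩
[7] and  r5, r1, r3  →  {r0:0, r1:15, r2:9, r3:12, r4:0, r5:12, r6:15}
[8] add  r6, r1, r4  →  {r0:0, r1:15, r2:9, r3:12, r4:0, r5:12, r6:15}
[9] and  r3, r6, r2  →  {r0:0, r1:15, r2:9, r3:9, r4:0, r5:12, r6:15}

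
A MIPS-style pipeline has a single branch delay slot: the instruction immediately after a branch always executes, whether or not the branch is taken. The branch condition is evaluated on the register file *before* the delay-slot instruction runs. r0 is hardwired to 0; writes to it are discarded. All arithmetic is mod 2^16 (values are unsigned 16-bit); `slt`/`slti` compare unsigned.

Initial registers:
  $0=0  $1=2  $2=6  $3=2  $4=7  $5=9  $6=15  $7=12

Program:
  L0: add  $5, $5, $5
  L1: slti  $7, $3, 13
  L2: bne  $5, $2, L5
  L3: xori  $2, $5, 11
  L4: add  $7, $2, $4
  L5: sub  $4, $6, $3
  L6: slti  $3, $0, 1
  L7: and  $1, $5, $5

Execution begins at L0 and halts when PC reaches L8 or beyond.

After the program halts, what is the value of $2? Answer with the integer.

#0 add  $5, $5, $5 ; 0/2/6/2/7/18/15/12
#1 slti  $7, $3, 13 ; 0/2/6/2/7/18/15/1
#2 bne  $5, $2, L5 ; 0/2/6/2/7/18/15/1 ; →target
#3 xori  $2, $5, 11 ; 0/2/25/2/7/18/15/1
#5 sub  $4, $6, $3 ; 0/2/25/2/13/18/15/1
#6 slti  $3, $0, 1 ; 0/2/25/1/13/18/15/1
#7 and  $1, $5, $5 ; 0/18/25/1/13/18/15/1

25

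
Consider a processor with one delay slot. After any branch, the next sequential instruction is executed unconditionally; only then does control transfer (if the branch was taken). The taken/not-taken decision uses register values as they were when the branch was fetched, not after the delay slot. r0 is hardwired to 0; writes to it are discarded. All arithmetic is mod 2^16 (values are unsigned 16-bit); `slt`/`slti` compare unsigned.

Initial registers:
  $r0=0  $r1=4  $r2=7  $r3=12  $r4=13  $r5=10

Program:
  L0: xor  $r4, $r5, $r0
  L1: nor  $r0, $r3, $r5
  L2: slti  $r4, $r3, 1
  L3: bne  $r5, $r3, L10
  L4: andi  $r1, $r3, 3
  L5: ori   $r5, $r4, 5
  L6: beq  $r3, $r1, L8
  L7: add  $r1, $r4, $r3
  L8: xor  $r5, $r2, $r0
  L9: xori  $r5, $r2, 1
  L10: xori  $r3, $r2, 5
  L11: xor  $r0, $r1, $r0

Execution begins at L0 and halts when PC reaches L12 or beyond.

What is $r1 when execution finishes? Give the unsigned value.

0

PC=0  xor  $r4, $r5, $r0     | $r0=0 $r1=4 $r2=7 $r3=12 $r4=10 $r5=10
PC=1  nor  $r0, $r3, $r5     | $r0=0 $r1=4 $r2=7 $r3=12 $r4=10 $r5=10
PC=2  slti  $r4, $r3, 1      | $r0=0 $r1=4 $r2=7 $r3=12 $r4=0 $r5=10
PC=3  bne  $r5, $r3, L10     | $r0=0 $r1=4 $r2=7 $r3=12 $r4=0 $r5=10  [TAKEN]
PC=4  andi  $r1, $r3, 3      | $r0=0 $r1=0 $r2=7 $r3=12 $r4=0 $r5=10
PC=10 xori  $r3, $r2, 5      | $r0=0 $r1=0 $r2=7 $r3=2 $r4=0 $r5=10
PC=11 xor  $r0, $r1, $r0     | $r0=0 $r1=0 $r2=7 $r3=2 $r4=0 $r5=10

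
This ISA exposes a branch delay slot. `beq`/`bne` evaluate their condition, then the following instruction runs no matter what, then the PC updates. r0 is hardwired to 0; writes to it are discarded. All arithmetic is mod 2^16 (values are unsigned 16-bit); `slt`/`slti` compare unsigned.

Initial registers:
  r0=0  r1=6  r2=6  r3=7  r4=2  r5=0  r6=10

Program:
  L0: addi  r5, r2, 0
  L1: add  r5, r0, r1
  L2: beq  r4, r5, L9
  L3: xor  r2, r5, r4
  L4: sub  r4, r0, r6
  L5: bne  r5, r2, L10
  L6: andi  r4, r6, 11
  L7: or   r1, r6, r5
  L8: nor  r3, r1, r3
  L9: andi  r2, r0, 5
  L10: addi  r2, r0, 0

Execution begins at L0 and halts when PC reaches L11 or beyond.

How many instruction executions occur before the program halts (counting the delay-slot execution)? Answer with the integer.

[0] addi  r5, r2, 0  →  {r0:0, r1:6, r2:6, r3:7, r4:2, r5:6, r6:10}
[1] add  r5, r0, r1  →  {r0:0, r1:6, r2:6, r3:7, r4:2, r5:6, r6:10}
[2] beq  r4, r5, L9  →  {r0:0, r1:6, r2:6, r3:7, r4:2, r5:6, r6:10}  ⟨branch fallthrough⟩
[3] xor  r2, r5, r4  →  {r0:0, r1:6, r2:4, r3:7, r4:2, r5:6, r6:10}
[4] sub  r4, r0, r6  →  {r0:0, r1:6, r2:4, r3:7, r4:65526, r5:6, r6:10}
[5] bne  r5, r2, L10  →  {r0:0, r1:6, r2:4, r3:7, r4:65526, r5:6, r6:10}  ⟨branch taken⟩
[6] andi  r4, r6, 11  →  {r0:0, r1:6, r2:4, r3:7, r4:10, r5:6, r6:10}
[10] addi  r2, r0, 0  →  {r0:0, r1:6, r2:0, r3:7, r4:10, r5:6, r6:10}

8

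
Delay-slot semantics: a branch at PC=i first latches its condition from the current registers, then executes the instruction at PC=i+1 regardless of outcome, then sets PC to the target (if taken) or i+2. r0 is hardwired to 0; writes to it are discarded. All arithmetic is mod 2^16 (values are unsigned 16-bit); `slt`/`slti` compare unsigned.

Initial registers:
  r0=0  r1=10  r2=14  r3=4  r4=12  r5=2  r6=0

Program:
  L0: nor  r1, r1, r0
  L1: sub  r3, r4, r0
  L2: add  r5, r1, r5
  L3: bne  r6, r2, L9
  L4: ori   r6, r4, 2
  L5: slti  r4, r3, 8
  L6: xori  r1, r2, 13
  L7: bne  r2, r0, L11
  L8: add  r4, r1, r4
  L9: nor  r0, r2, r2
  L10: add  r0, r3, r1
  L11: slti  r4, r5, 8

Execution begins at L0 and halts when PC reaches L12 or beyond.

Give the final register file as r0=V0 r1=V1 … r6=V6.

[0] nor  r1, r1, r0  →  {r0:0, r1:65525, r2:14, r3:4, r4:12, r5:2, r6:0}
[1] sub  r3, r4, r0  →  {r0:0, r1:65525, r2:14, r3:12, r4:12, r5:2, r6:0}
[2] add  r5, r1, r5  →  {r0:0, r1:65525, r2:14, r3:12, r4:12, r5:65527, r6:0}
[3] bne  r6, r2, L9  →  {r0:0, r1:65525, r2:14, r3:12, r4:12, r5:65527, r6:0}  ⟨branch taken⟩
[4] ori   r6, r4, 2  →  {r0:0, r1:65525, r2:14, r3:12, r4:12, r5:65527, r6:14}
[9] nor  r0, r2, r2  →  {r0:0, r1:65525, r2:14, r3:12, r4:12, r5:65527, r6:14}
[10] add  r0, r3, r1  →  {r0:0, r1:65525, r2:14, r3:12, r4:12, r5:65527, r6:14}
[11] slti  r4, r5, 8  →  {r0:0, r1:65525, r2:14, r3:12, r4:0, r5:65527, r6:14}

r0=0 r1=65525 r2=14 r3=12 r4=0 r5=65527 r6=14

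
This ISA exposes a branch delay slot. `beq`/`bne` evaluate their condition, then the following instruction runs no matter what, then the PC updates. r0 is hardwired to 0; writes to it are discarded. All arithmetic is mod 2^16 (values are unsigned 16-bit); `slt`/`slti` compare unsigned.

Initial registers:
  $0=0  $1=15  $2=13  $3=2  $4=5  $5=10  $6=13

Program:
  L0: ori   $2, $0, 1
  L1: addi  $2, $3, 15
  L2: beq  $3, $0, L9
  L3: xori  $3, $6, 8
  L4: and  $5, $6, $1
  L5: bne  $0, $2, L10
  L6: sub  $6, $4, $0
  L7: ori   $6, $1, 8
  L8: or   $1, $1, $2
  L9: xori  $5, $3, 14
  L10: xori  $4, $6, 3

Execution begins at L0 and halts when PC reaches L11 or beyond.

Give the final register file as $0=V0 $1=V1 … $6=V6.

$0=0 $1=15 $2=17 $3=5 $4=6 $5=13 $6=5

PC=0  ori   $2, $0, 1        | $0=0 $1=15 $2=1 $3=2 $4=5 $5=10 $6=13
PC=1  addi  $2, $3, 15       | $0=0 $1=15 $2=17 $3=2 $4=5 $5=10 $6=13
PC=2  beq  $3, $0, L9        | $0=0 $1=15 $2=17 $3=2 $4=5 $5=10 $6=13  [not taken]
PC=3  xori  $3, $6, 8        | $0=0 $1=15 $2=17 $3=5 $4=5 $5=10 $6=13
PC=4  and  $5, $6, $1        | $0=0 $1=15 $2=17 $3=5 $4=5 $5=13 $6=13
PC=5  bne  $0, $2, L10       | $0=0 $1=15 $2=17 $3=5 $4=5 $5=13 $6=13  [TAKEN]
PC=6  sub  $6, $4, $0        | $0=0 $1=15 $2=17 $3=5 $4=5 $5=13 $6=5
PC=10 xori  $4, $6, 3        | $0=0 $1=15 $2=17 $3=5 $4=6 $5=13 $6=5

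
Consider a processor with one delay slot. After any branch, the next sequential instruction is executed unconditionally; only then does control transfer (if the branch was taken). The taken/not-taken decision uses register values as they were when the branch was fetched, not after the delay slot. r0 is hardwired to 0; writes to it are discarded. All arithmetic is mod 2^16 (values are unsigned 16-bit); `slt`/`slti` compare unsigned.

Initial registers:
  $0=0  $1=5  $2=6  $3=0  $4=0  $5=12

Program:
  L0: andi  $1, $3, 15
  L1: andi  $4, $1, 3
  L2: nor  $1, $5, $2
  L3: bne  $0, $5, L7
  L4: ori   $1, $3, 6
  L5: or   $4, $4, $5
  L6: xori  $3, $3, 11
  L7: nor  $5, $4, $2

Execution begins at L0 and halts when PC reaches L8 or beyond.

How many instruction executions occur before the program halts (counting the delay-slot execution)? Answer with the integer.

[0] andi  $1, $3, 15  →  {$0:0, $1:0, $2:6, $3:0, $4:0, $5:12}
[1] andi  $4, $1, 3  →  {$0:0, $1:0, $2:6, $3:0, $4:0, $5:12}
[2] nor  $1, $5, $2  →  {$0:0, $1:65521, $2:6, $3:0, $4:0, $5:12}
[3] bne  $0, $5, L7  →  {$0:0, $1:65521, $2:6, $3:0, $4:0, $5:12}  ⟨branch taken⟩
[4] ori   $1, $3, 6  →  {$0:0, $1:6, $2:6, $3:0, $4:0, $5:12}
[7] nor  $5, $4, $2  →  {$0:0, $1:6, $2:6, $3:0, $4:0, $5:65529}

6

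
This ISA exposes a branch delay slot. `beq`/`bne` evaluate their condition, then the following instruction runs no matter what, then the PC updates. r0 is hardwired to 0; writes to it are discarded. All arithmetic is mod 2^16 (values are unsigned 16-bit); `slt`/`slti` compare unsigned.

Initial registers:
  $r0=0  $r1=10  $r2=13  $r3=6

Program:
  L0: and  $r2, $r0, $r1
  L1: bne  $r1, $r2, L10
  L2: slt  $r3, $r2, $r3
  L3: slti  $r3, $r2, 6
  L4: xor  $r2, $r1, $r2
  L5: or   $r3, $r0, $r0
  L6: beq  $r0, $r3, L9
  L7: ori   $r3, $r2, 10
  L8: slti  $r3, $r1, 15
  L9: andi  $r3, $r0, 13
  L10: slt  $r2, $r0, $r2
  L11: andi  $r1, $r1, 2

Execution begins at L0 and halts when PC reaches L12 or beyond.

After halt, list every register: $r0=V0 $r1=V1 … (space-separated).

$r0=0 $r1=2 $r2=0 $r3=1

#0 and  $r2, $r0, $r1 ; 0/10/0/6
#1 bne  $r1, $r2, L10 ; 0/10/0/6 ; →target
#2 slt  $r3, $r2, $r3 ; 0/10/0/1
#10 slt  $r2, $r0, $r2 ; 0/10/0/1
#11 andi  $r1, $r1, 2 ; 0/2/0/1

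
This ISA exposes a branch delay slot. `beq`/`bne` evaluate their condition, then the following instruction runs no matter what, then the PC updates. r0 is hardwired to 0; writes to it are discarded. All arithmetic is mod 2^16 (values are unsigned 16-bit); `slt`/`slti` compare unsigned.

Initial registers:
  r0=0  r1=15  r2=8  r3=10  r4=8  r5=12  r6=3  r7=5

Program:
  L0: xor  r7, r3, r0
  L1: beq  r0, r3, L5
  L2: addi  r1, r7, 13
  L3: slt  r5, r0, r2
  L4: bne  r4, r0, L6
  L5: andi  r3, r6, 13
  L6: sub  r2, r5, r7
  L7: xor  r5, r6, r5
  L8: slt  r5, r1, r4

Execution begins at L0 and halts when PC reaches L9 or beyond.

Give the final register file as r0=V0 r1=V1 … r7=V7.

PC=0  xor  r7, r3, r0        | r0=0 r1=15 r2=8 r3=10 r4=8 r5=12 r6=3 r7=10
PC=1  beq  r0, r3, L5        | r0=0 r1=15 r2=8 r3=10 r4=8 r5=12 r6=3 r7=10  [not taken]
PC=2  addi  r1, r7, 13       | r0=0 r1=23 r2=8 r3=10 r4=8 r5=12 r6=3 r7=10
PC=3  slt  r5, r0, r2        | r0=0 r1=23 r2=8 r3=10 r4=8 r5=1 r6=3 r7=10
PC=4  bne  r4, r0, L6        | r0=0 r1=23 r2=8 r3=10 r4=8 r5=1 r6=3 r7=10  [TAKEN]
PC=5  andi  r3, r6, 13       | r0=0 r1=23 r2=8 r3=1 r4=8 r5=1 r6=3 r7=10
PC=6  sub  r2, r5, r7        | r0=0 r1=23 r2=65527 r3=1 r4=8 r5=1 r6=3 r7=10
PC=7  xor  r5, r6, r5        | r0=0 r1=23 r2=65527 r3=1 r4=8 r5=2 r6=3 r7=10
PC=8  slt  r5, r1, r4        | r0=0 r1=23 r2=65527 r3=1 r4=8 r5=0 r6=3 r7=10

r0=0 r1=23 r2=65527 r3=1 r4=8 r5=0 r6=3 r7=10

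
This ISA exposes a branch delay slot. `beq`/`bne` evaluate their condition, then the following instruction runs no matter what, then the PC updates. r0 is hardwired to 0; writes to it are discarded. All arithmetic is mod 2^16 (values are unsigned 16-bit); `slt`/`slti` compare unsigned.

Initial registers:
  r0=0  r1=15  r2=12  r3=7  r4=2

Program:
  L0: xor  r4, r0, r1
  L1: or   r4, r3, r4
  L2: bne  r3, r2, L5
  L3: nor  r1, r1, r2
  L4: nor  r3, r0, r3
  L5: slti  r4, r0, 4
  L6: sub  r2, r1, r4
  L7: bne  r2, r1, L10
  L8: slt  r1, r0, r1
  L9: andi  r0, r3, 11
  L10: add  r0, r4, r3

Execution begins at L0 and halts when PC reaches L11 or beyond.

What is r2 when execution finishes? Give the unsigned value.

  step pc=0: xor  r4, r0, r1  regs=(0,15,12,7,15)
  step pc=1: or   r4, r3, r4  regs=(0,15,12,7,15)
  step pc=2: bne  r3, r2, L5  cond=T  regs=(0,15,12,7,15)
  step pc=3: nor  r1, r1, r2  regs=(0,65520,12,7,15)
  step pc=5: slti  r4, r0, 4  regs=(0,65520,12,7,1)
  step pc=6: sub  r2, r1, r4  regs=(0,65520,65519,7,1)
  step pc=7: bne  r2, r1, L10  cond=T  regs=(0,65520,65519,7,1)
  step pc=8: slt  r1, r0, r1  regs=(0,1,65519,7,1)
  step pc=10: add  r0, r4, r3  regs=(0,1,65519,7,1)

65519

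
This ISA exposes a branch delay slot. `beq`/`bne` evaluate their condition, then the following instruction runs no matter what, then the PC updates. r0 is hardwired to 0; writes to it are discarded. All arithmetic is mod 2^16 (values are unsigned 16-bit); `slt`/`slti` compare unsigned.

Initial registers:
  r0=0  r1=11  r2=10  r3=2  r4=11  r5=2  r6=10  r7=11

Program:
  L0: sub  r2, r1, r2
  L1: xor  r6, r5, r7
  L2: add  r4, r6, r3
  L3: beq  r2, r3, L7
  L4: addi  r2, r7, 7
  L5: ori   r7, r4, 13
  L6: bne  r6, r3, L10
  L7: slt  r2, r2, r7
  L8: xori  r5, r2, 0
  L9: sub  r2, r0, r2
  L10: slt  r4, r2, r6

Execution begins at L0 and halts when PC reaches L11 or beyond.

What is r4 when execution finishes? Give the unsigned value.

1

#0 sub  r2, r1, r2 ; 0/11/1/2/11/2/10/11
#1 xor  r6, r5, r7 ; 0/11/1/2/11/2/9/11
#2 add  r4, r6, r3 ; 0/11/1/2/11/2/9/11
#3 beq  r2, r3, L7 ; 0/11/1/2/11/2/9/11 ; →fallthru
#4 addi  r2, r7, 7 ; 0/11/18/2/11/2/9/11
#5 ori   r7, r4, 13 ; 0/11/18/2/11/2/9/15
#6 bne  r6, r3, L10 ; 0/11/18/2/11/2/9/15 ; →target
#7 slt  r2, r2, r7 ; 0/11/0/2/11/2/9/15
#10 slt  r4, r2, r6 ; 0/11/0/2/1/2/9/15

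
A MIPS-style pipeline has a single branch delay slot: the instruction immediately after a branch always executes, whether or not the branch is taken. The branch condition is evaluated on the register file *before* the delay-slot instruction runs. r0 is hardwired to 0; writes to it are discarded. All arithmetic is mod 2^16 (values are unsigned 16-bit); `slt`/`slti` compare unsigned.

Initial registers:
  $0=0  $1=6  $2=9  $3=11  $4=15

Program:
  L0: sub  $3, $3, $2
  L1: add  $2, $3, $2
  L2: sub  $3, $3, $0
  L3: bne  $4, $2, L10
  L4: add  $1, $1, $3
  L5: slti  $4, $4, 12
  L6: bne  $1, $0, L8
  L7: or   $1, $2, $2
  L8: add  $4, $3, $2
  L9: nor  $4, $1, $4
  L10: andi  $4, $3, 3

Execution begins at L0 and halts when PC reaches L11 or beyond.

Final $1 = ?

8

  step pc=0: sub  $3, $3, $2  regs=(0,6,9,2,15)
  step pc=1: add  $2, $3, $2  regs=(0,6,11,2,15)
  step pc=2: sub  $3, $3, $0  regs=(0,6,11,2,15)
  step pc=3: bne  $4, $2, L10  cond=T  regs=(0,6,11,2,15)
  step pc=4: add  $1, $1, $3  regs=(0,8,11,2,15)
  step pc=10: andi  $4, $3, 3  regs=(0,8,11,2,2)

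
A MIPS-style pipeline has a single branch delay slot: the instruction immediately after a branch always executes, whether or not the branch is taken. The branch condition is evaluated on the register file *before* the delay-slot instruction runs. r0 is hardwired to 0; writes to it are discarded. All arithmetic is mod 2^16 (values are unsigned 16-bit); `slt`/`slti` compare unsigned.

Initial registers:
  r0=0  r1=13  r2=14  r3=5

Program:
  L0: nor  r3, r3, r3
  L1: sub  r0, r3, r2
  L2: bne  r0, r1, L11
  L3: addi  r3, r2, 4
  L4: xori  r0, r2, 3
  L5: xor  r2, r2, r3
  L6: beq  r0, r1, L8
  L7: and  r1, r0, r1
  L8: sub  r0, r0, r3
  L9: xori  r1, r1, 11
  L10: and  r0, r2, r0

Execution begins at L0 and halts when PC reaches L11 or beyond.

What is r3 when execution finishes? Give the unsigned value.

18

  step pc=0: nor  r3, r3, r3  regs=(0,13,14,65530)
  step pc=1: sub  r0, r3, r2  regs=(0,13,14,65530)
  step pc=2: bne  r0, r1, L11  cond=T  regs=(0,13,14,65530)
  step pc=3: addi  r3, r2, 4  regs=(0,13,14,18)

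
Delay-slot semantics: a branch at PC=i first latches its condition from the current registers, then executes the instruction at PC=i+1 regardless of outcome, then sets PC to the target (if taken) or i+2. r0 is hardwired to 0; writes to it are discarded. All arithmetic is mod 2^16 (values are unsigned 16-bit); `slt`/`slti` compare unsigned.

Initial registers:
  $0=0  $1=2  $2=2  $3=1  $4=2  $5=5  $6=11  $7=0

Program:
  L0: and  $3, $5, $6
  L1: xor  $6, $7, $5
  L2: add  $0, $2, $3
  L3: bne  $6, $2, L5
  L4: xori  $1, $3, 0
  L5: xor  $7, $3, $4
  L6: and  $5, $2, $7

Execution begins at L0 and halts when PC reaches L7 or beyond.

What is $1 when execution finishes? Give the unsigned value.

1

#0 and  $3, $5, $6 ; 0/2/2/1/2/5/11/0
#1 xor  $6, $7, $5 ; 0/2/2/1/2/5/5/0
#2 add  $0, $2, $3 ; 0/2/2/1/2/5/5/0
#3 bne  $6, $2, L5 ; 0/2/2/1/2/5/5/0 ; →target
#4 xori  $1, $3, 0 ; 0/1/2/1/2/5/5/0
#5 xor  $7, $3, $4 ; 0/1/2/1/2/5/5/3
#6 and  $5, $2, $7 ; 0/1/2/1/2/2/5/3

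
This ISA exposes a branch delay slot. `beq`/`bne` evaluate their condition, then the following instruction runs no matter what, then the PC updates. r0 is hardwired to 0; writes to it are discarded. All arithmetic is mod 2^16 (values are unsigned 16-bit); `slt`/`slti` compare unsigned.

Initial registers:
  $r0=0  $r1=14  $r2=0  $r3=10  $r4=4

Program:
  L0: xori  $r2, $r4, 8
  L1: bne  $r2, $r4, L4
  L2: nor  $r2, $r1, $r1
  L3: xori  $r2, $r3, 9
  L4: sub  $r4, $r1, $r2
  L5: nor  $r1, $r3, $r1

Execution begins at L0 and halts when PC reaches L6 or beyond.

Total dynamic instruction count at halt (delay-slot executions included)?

5

  step pc=0: xori  $r2, $r4, 8  regs=(0,14,12,10,4)
  step pc=1: bne  $r2, $r4, L4  cond=T  regs=(0,14,12,10,4)
  step pc=2: nor  $r2, $r1, $r1  regs=(0,14,65521,10,4)
  step pc=4: sub  $r4, $r1, $r2  regs=(0,14,65521,10,29)
  step pc=5: nor  $r1, $r3, $r1  regs=(0,65521,65521,10,29)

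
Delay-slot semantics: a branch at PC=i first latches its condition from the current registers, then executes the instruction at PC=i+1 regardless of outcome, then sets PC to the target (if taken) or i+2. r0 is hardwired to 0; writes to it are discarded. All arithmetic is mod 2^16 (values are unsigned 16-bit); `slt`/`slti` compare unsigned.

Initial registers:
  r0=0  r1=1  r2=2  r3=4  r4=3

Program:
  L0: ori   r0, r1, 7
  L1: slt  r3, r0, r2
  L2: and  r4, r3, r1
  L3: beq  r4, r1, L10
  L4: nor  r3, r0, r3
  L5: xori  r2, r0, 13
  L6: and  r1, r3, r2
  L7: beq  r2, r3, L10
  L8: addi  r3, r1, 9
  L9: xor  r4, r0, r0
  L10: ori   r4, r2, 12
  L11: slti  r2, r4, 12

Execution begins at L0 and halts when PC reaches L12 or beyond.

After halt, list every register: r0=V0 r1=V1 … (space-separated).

[0] ori   r0, r1, 7  →  {r0:0, r1:1, r2:2, r3:4, r4:3}
[1] slt  r3, r0, r2  →  {r0:0, r1:1, r2:2, r3:1, r4:3}
[2] and  r4, r3, r1  →  {r0:0, r1:1, r2:2, r3:1, r4:1}
[3] beq  r4, r1, L10  →  {r0:0, r1:1, r2:2, r3:1, r4:1}  ⟨branch taken⟩
[4] nor  r3, r0, r3  →  {r0:0, r1:1, r2:2, r3:65534, r4:1}
[10] ori   r4, r2, 12  →  {r0:0, r1:1, r2:2, r3:65534, r4:14}
[11] slti  r2, r4, 12  →  {r0:0, r1:1, r2:0, r3:65534, r4:14}

r0=0 r1=1 r2=0 r3=65534 r4=14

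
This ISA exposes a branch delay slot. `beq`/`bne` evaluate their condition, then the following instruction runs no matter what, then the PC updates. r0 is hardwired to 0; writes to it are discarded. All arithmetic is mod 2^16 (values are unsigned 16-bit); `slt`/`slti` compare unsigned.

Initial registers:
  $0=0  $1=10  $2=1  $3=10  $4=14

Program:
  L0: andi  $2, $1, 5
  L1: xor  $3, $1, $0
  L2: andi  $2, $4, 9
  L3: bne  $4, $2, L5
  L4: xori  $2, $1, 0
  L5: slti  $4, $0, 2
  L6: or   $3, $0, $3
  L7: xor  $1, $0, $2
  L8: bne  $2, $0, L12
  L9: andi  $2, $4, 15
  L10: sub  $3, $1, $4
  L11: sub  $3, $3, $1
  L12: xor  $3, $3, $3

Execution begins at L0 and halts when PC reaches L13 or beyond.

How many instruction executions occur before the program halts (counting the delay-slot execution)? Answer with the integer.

11

PC=0  andi  $2, $1, 5        | $0=0 $1=10 $2=0 $3=10 $4=14
PC=1  xor  $3, $1, $0        | $0=0 $1=10 $2=0 $3=10 $4=14
PC=2  andi  $2, $4, 9        | $0=0 $1=10 $2=8 $3=10 $4=14
PC=3  bne  $4, $2, L5        | $0=0 $1=10 $2=8 $3=10 $4=14  [TAKEN]
PC=4  xori  $2, $1, 0        | $0=0 $1=10 $2=10 $3=10 $4=14
PC=5  slti  $4, $0, 2        | $0=0 $1=10 $2=10 $3=10 $4=1
PC=6  or   $3, $0, $3        | $0=0 $1=10 $2=10 $3=10 $4=1
PC=7  xor  $1, $0, $2        | $0=0 $1=10 $2=10 $3=10 $4=1
PC=8  bne  $2, $0, L12       | $0=0 $1=10 $2=10 $3=10 $4=1  [TAKEN]
PC=9  andi  $2, $4, 15       | $0=0 $1=10 $2=1 $3=10 $4=1
PC=12 xor  $3, $3, $3        | $0=0 $1=10 $2=1 $3=0 $4=1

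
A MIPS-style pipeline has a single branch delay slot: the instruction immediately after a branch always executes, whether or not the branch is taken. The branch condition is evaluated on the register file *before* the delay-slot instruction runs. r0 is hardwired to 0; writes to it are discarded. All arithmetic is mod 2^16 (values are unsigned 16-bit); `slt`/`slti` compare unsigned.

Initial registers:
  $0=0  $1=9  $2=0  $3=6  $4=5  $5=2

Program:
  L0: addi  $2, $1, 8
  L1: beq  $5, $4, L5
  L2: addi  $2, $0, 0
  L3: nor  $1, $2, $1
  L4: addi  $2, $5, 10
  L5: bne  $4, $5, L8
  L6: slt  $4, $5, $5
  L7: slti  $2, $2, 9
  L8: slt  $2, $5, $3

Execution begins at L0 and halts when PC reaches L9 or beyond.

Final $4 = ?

PC=0  addi  $2, $1, 8        | $0=0 $1=9 $2=17 $3=6 $4=5 $5=2
PC=1  beq  $5, $4, L5        | $0=0 $1=9 $2=17 $3=6 $4=5 $5=2  [not taken]
PC=2  addi  $2, $0, 0        | $0=0 $1=9 $2=0 $3=6 $4=5 $5=2
PC=3  nor  $1, $2, $1        | $0=0 $1=65526 $2=0 $3=6 $4=5 $5=2
PC=4  addi  $2, $5, 10       | $0=0 $1=65526 $2=12 $3=6 $4=5 $5=2
PC=5  bne  $4, $5, L8        | $0=0 $1=65526 $2=12 $3=6 $4=5 $5=2  [TAKEN]
PC=6  slt  $4, $5, $5        | $0=0 $1=65526 $2=12 $3=6 $4=0 $5=2
PC=8  slt  $2, $5, $3        | $0=0 $1=65526 $2=1 $3=6 $4=0 $5=2

0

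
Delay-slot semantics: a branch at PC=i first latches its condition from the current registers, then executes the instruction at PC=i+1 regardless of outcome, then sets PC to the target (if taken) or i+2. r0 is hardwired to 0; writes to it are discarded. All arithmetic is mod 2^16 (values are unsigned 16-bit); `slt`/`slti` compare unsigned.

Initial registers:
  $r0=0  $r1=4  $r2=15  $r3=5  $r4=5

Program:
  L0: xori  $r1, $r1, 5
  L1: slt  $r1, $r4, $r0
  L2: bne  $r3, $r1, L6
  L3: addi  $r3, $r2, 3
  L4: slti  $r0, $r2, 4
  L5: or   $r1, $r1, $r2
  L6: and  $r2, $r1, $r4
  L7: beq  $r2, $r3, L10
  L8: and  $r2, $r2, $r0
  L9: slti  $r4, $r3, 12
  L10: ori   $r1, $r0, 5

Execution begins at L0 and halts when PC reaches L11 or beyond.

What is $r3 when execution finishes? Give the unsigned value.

#0 xori  $r1, $r1, 5 ; 0/1/15/5/5
#1 slt  $r1, $r4, $r0 ; 0/0/15/5/5
#2 bne  $r3, $r1, L6 ; 0/0/15/5/5 ; →target
#3 addi  $r3, $r2, 3 ; 0/0/15/18/5
#6 and  $r2, $r1, $r4 ; 0/0/0/18/5
#7 beq  $r2, $r3, L10 ; 0/0/0/18/5 ; →fallthru
#8 and  $r2, $r2, $r0 ; 0/0/0/18/5
#9 slti  $r4, $r3, 12 ; 0/0/0/18/0
#10 ori   $r1, $r0, 5 ; 0/5/0/18/0

18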